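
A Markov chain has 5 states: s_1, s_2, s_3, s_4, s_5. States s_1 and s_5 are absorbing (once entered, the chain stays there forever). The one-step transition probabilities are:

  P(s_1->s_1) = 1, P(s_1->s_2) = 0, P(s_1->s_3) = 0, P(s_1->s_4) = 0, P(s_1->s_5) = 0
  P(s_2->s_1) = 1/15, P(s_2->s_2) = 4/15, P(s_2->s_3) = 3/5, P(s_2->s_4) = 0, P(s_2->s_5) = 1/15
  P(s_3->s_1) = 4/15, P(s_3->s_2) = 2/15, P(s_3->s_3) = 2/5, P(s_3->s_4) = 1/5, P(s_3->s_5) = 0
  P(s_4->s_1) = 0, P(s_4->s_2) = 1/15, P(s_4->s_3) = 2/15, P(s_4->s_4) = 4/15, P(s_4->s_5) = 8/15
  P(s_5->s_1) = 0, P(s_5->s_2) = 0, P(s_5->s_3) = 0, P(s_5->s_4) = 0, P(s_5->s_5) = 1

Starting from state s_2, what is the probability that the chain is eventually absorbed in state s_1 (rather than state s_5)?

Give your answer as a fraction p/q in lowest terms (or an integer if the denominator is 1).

Answer: 163/266

Derivation:
Let a_i = P(absorbed in s_1 | start in state i).
Boundary conditions: a_s_1 = 1, a_s_5 = 0.
For each transient state i, a_i = sum_j P(i->j) * a_j:
  a_s_2 = 1/15*a_s_1 + 4/15*a_s_2 + 3/5*a_s_3 + 0*a_s_4 + 1/15*a_s_5
  a_s_3 = 4/15*a_s_1 + 2/15*a_s_2 + 2/5*a_s_3 + 1/5*a_s_4 + 0*a_s_5
  a_s_4 = 0*a_s_1 + 1/15*a_s_2 + 2/15*a_s_3 + 4/15*a_s_4 + 8/15*a_s_5

Substituting a_s_1 = 1 and a_s_5 = 0, rearrange to (I - Q) a = r where r[i] = P(i -> s_1):
  [11/15, -3/5, 0] . (a_s_2, a_s_3, a_s_4) = 1/15
  [-2/15, 3/5, -1/5] . (a_s_2, a_s_3, a_s_4) = 4/15
  [-1/15, -2/15, 11/15] . (a_s_2, a_s_3, a_s_4) = 0

Solving yields:
  a_s_2 = 163/266
  a_s_3 = 509/798
  a_s_4 = 137/798

Starting state is s_2, so the absorption probability is a_s_2 = 163/266.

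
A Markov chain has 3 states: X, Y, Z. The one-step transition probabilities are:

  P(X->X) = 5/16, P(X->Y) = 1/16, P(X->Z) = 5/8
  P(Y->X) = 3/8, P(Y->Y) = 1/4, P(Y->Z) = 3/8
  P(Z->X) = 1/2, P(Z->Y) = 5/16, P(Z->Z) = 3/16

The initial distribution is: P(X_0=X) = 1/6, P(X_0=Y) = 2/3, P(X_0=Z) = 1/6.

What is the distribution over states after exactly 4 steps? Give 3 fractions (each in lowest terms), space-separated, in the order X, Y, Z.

Answer: 157285/393216 39323/196608 157285/393216

Derivation:
Propagating the distribution step by step (d_{t+1} = d_t * P):
d_0 = (X=1/6, Y=2/3, Z=1/6)
  d_1[X] = 1/6*5/16 + 2/3*3/8 + 1/6*1/2 = 37/96
  d_1[Y] = 1/6*1/16 + 2/3*1/4 + 1/6*5/16 = 11/48
  d_1[Z] = 1/6*5/8 + 2/3*3/8 + 1/6*3/16 = 37/96
d_1 = (X=37/96, Y=11/48, Z=37/96)
  d_2[X] = 37/96*5/16 + 11/48*3/8 + 37/96*1/2 = 613/1536
  d_2[Y] = 37/96*1/16 + 11/48*1/4 + 37/96*5/16 = 155/768
  d_2[Z] = 37/96*5/8 + 11/48*3/8 + 37/96*3/16 = 613/1536
d_2 = (X=613/1536, Y=155/768, Z=613/1536)
  d_3[X] = 613/1536*5/16 + 155/768*3/8 + 613/1536*1/2 = 9829/24576
  d_3[Y] = 613/1536*1/16 + 155/768*1/4 + 613/1536*5/16 = 2459/12288
  d_3[Z] = 613/1536*5/8 + 155/768*3/8 + 613/1536*3/16 = 9829/24576
d_3 = (X=9829/24576, Y=2459/12288, Z=9829/24576)
  d_4[X] = 9829/24576*5/16 + 2459/12288*3/8 + 9829/24576*1/2 = 157285/393216
  d_4[Y] = 9829/24576*1/16 + 2459/12288*1/4 + 9829/24576*5/16 = 39323/196608
  d_4[Z] = 9829/24576*5/8 + 2459/12288*3/8 + 9829/24576*3/16 = 157285/393216
d_4 = (X=157285/393216, Y=39323/196608, Z=157285/393216)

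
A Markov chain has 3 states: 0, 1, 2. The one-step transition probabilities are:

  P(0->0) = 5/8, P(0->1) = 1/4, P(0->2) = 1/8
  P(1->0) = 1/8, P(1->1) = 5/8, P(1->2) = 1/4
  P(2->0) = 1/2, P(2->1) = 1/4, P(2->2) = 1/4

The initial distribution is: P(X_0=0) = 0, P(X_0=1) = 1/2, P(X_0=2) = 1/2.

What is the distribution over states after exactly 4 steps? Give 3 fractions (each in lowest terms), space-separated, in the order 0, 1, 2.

Answer: 813/2048 3293/8192 1647/8192

Derivation:
Propagating the distribution step by step (d_{t+1} = d_t * P):
d_0 = (0=0, 1=1/2, 2=1/2)
  d_1[0] = 0*5/8 + 1/2*1/8 + 1/2*1/2 = 5/16
  d_1[1] = 0*1/4 + 1/2*5/8 + 1/2*1/4 = 7/16
  d_1[2] = 0*1/8 + 1/2*1/4 + 1/2*1/4 = 1/4
d_1 = (0=5/16, 1=7/16, 2=1/4)
  d_2[0] = 5/16*5/8 + 7/16*1/8 + 1/4*1/2 = 3/8
  d_2[1] = 5/16*1/4 + 7/16*5/8 + 1/4*1/4 = 53/128
  d_2[2] = 5/16*1/8 + 7/16*1/4 + 1/4*1/4 = 27/128
d_2 = (0=3/8, 1=53/128, 2=27/128)
  d_3[0] = 3/8*5/8 + 53/128*1/8 + 27/128*1/2 = 401/1024
  d_3[1] = 3/8*1/4 + 53/128*5/8 + 27/128*1/4 = 415/1024
  d_3[2] = 3/8*1/8 + 53/128*1/4 + 27/128*1/4 = 13/64
d_3 = (0=401/1024, 1=415/1024, 2=13/64)
  d_4[0] = 401/1024*5/8 + 415/1024*1/8 + 13/64*1/2 = 813/2048
  d_4[1] = 401/1024*1/4 + 415/1024*5/8 + 13/64*1/4 = 3293/8192
  d_4[2] = 401/1024*1/8 + 415/1024*1/4 + 13/64*1/4 = 1647/8192
d_4 = (0=813/2048, 1=3293/8192, 2=1647/8192)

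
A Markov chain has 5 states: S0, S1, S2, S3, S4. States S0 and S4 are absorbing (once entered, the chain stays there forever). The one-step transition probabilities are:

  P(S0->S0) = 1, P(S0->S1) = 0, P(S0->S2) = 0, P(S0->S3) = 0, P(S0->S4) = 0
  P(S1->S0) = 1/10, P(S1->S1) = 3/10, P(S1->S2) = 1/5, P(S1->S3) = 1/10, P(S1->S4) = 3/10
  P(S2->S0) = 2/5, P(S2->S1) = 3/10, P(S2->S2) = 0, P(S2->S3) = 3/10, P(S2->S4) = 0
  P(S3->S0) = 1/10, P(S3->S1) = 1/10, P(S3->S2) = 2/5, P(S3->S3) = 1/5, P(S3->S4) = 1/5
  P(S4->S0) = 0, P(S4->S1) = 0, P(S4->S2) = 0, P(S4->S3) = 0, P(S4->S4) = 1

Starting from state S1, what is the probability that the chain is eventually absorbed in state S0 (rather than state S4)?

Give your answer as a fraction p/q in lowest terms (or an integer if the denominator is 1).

Answer: 41/100

Derivation:
Let a_i = P(absorbed in S0 | start in state i).
Boundary conditions: a_S0 = 1, a_S4 = 0.
For each transient state i, a_i = sum_j P(i->j) * a_j:
  a_S1 = 1/10*a_S0 + 3/10*a_S1 + 1/5*a_S2 + 1/10*a_S3 + 3/10*a_S4
  a_S2 = 2/5*a_S0 + 3/10*a_S1 + 0*a_S2 + 3/10*a_S3 + 0*a_S4
  a_S3 = 1/10*a_S0 + 1/10*a_S1 + 2/5*a_S2 + 1/5*a_S3 + 1/5*a_S4

Substituting a_S0 = 1 and a_S4 = 0, rearrange to (I - Q) a = r where r[i] = P(i -> S0):
  [7/10, -1/5, -1/10] . (a_S1, a_S2, a_S3) = 1/10
  [-3/10, 1, -3/10] . (a_S1, a_S2, a_S3) = 2/5
  [-1/10, -2/5, 4/5] . (a_S1, a_S2, a_S3) = 1/10

Solving yields:
  a_S1 = 41/100
  a_S2 = 271/400
  a_S3 = 103/200

Starting state is S1, so the absorption probability is a_S1 = 41/100.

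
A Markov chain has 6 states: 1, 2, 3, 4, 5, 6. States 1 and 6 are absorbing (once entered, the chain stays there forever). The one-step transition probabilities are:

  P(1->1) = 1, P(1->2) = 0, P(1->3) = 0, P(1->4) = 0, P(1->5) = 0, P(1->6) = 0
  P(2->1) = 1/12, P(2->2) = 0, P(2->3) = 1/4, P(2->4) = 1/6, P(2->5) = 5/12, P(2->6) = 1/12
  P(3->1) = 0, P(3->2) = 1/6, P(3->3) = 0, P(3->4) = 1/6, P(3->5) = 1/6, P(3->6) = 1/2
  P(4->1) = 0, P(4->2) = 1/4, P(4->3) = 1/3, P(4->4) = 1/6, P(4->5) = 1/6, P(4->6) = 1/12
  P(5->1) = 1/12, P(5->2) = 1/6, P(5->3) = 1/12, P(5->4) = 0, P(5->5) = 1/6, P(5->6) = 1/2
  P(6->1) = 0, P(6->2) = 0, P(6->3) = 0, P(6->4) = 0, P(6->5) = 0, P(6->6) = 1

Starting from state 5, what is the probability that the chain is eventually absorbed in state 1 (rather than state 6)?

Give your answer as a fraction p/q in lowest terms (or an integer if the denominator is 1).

Answer: 714/4987

Derivation:
Let a_i = P(absorbed in 1 | start in state i).
Boundary conditions: a_1 = 1, a_6 = 0.
For each transient state i, a_i = sum_j P(i->j) * a_j:
  a_2 = 1/12*a_1 + 0*a_2 + 1/4*a_3 + 1/6*a_4 + 5/12*a_5 + 1/12*a_6
  a_3 = 0*a_1 + 1/6*a_2 + 0*a_3 + 1/6*a_4 + 1/6*a_5 + 1/2*a_6
  a_4 = 0*a_1 + 1/4*a_2 + 1/3*a_3 + 1/6*a_4 + 1/6*a_5 + 1/12*a_6
  a_5 = 1/12*a_1 + 1/6*a_2 + 1/12*a_3 + 0*a_4 + 1/6*a_5 + 1/2*a_6

Substituting a_1 = 1 and a_6 = 0, rearrange to (I - Q) a = r where r[i] = P(i -> 1):
  [1, -1/4, -1/6, -5/12] . (a_2, a_3, a_4, a_5) = 1/12
  [-1/6, 1, -1/6, -1/6] . (a_2, a_3, a_4, a_5) = 0
  [-1/4, -1/3, 5/6, -1/6] . (a_2, a_3, a_4, a_5) = 0
  [-1/6, -1/12, 0, 5/6] . (a_2, a_3, a_4, a_5) = 1/12

Solving yields:
  a_2 = 896/4987
  a_3 = 361/4987
  a_4 = 556/4987
  a_5 = 714/4987

Starting state is 5, so the absorption probability is a_5 = 714/4987.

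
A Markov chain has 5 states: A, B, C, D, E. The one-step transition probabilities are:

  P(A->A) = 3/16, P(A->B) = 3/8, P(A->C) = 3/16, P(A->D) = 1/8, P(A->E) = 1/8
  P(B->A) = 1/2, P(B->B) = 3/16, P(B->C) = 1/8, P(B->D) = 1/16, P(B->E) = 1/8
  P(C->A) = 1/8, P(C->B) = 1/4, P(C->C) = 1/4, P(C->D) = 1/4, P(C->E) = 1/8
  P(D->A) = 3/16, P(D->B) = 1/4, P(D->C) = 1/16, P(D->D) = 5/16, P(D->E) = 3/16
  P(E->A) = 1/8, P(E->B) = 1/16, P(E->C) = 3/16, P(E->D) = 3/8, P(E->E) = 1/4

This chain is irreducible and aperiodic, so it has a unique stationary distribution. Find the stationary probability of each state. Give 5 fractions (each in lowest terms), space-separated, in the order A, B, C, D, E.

The stationary distribution satisfies pi = pi * P, i.e.:
  pi_A = 3/16*pi_A + 1/2*pi_B + 1/8*pi_C + 3/16*pi_D + 1/8*pi_E
  pi_B = 3/8*pi_A + 3/16*pi_B + 1/4*pi_C + 1/4*pi_D + 1/16*pi_E
  pi_C = 3/16*pi_A + 1/8*pi_B + 1/4*pi_C + 1/16*pi_D + 3/16*pi_E
  pi_D = 1/8*pi_A + 1/16*pi_B + 1/4*pi_C + 5/16*pi_D + 3/8*pi_E
  pi_E = 1/8*pi_A + 1/8*pi_B + 1/8*pi_C + 3/16*pi_D + 1/4*pi_E
with normalization: pi_A + pi_B + pi_C + pi_D + pi_E = 1.

Using the first 4 balance equations plus normalization, the linear system A*pi = b is:
  [-13/16, 1/2, 1/8, 3/16, 1/8] . pi = 0
  [3/8, -13/16, 1/4, 1/4, 1/16] . pi = 0
  [3/16, 1/8, -3/4, 1/16, 3/16] . pi = 0
  [1/8, 1/16, 1/4, -11/16, 3/8] . pi = 0
  [1, 1, 1, 1, 1] . pi = 1

Solving yields:
  pi_A = 12304/50933
  pi_B = 12014/50933
  pi_C = 7971/50933
  pi_D = 10610/50933
  pi_E = 8034/50933

Verification (pi * P):
  12304/50933*3/16 + 12014/50933*1/2 + 7971/50933*1/8 + 10610/50933*3/16 + 8034/50933*1/8 = 12304/50933 = pi_A  (ok)
  12304/50933*3/8 + 12014/50933*3/16 + 7971/50933*1/4 + 10610/50933*1/4 + 8034/50933*1/16 = 12014/50933 = pi_B  (ok)
  12304/50933*3/16 + 12014/50933*1/8 + 7971/50933*1/4 + 10610/50933*1/16 + 8034/50933*3/16 = 7971/50933 = pi_C  (ok)
  12304/50933*1/8 + 12014/50933*1/16 + 7971/50933*1/4 + 10610/50933*5/16 + 8034/50933*3/8 = 10610/50933 = pi_D  (ok)
  12304/50933*1/8 + 12014/50933*1/8 + 7971/50933*1/8 + 10610/50933*3/16 + 8034/50933*1/4 = 8034/50933 = pi_E  (ok)

Answer: 12304/50933 12014/50933 7971/50933 10610/50933 8034/50933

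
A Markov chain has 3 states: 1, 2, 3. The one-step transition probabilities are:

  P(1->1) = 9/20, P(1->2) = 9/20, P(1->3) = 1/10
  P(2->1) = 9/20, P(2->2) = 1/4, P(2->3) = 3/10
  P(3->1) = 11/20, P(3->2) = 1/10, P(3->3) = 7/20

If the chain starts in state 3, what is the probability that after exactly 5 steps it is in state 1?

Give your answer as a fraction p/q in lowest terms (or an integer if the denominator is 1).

Answer: 754643/1600000

Derivation:
Computing P^5 by repeated multiplication:
P^1 =
  1: [9/20, 9/20, 1/10]
  2: [9/20, 1/4, 3/10]
  3: [11/20, 1/10, 7/20]
P^2 =
  1: [23/50, 13/40, 43/200]
  2: [12/25, 59/200, 9/40]
  3: [97/200, 123/400, 83/400]
P^3 =
  1: [943/2000, 1239/4000, 7/32]
  2: [189/400, 1249/4000, 861/4000]
  3: [1883/4000, 2527/8000, 1707/8000]
P^4 =
  1: [151/320, 24919/80000, 17331/80000]
  2: [18861/40000, 24977/80000, 17301/80000]
  3: [37707/80000, 49943/160000, 34643/160000]
P^5 =
  1: [377331/800000, 499007/1600000, 346331/1600000]
  2: [377301/800000, 99797/320000, 346413/1600000]
  3: [754643/1600000, 997727/3200000, 692987/3200000]

(P^5)[3 -> 1] = 754643/1600000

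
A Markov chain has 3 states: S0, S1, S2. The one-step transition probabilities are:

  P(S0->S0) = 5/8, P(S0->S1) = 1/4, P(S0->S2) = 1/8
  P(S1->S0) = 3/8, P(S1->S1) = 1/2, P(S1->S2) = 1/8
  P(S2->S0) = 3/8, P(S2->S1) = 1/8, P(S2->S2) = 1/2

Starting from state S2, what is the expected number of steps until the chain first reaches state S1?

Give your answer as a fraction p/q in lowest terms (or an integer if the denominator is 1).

Answer: 16/3

Derivation:
Let h_i = expected steps to first reach S1 from state i.
Boundary: h_S1 = 0.
First-step equations for the other states:
  h_S0 = 1 + 5/8*h_S0 + 1/4*h_S1 + 1/8*h_S2
  h_S2 = 1 + 3/8*h_S0 + 1/8*h_S1 + 1/2*h_S2

Substituting h_S1 = 0 and rearranging gives the linear system (I - Q) h = 1:
  [3/8, -1/8] . (h_S0, h_S2) = 1
  [-3/8, 1/2] . (h_S0, h_S2) = 1

Solving yields:
  h_S0 = 40/9
  h_S2 = 16/3

Starting state is S2, so the expected hitting time is h_S2 = 16/3.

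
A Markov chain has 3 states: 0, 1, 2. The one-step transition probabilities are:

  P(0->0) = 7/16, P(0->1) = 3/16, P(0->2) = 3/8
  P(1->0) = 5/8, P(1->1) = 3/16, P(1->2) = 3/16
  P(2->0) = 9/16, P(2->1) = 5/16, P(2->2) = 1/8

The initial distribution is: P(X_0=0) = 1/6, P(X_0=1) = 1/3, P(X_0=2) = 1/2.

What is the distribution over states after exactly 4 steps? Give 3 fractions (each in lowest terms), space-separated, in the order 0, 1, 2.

Propagating the distribution step by step (d_{t+1} = d_t * P):
d_0 = (0=1/6, 1=1/3, 2=1/2)
  d_1[0] = 1/6*7/16 + 1/3*5/8 + 1/2*9/16 = 9/16
  d_1[1] = 1/6*3/16 + 1/3*3/16 + 1/2*5/16 = 1/4
  d_1[2] = 1/6*3/8 + 1/3*3/16 + 1/2*1/8 = 3/16
d_1 = (0=9/16, 1=1/4, 2=3/16)
  d_2[0] = 9/16*7/16 + 1/4*5/8 + 3/16*9/16 = 65/128
  d_2[1] = 9/16*3/16 + 1/4*3/16 + 3/16*5/16 = 27/128
  d_2[2] = 9/16*3/8 + 1/4*3/16 + 3/16*1/8 = 9/32
d_2 = (0=65/128, 1=27/128, 2=9/32)
  d_3[0] = 65/128*7/16 + 27/128*5/8 + 9/32*9/16 = 1049/2048
  d_3[1] = 65/128*3/16 + 27/128*3/16 + 9/32*5/16 = 57/256
  d_3[2] = 65/128*3/8 + 27/128*3/16 + 9/32*1/8 = 543/2048
d_3 = (0=1049/2048, 1=57/256, 2=543/2048)
  d_4[0] = 1049/2048*7/16 + 57/256*5/8 + 543/2048*9/16 = 8395/16384
  d_4[1] = 1049/2048*3/16 + 57/256*3/16 + 543/2048*5/16 = 3615/16384
  d_4[2] = 1049/2048*3/8 + 57/256*3/16 + 543/2048*1/8 = 2187/8192
d_4 = (0=8395/16384, 1=3615/16384, 2=2187/8192)

Answer: 8395/16384 3615/16384 2187/8192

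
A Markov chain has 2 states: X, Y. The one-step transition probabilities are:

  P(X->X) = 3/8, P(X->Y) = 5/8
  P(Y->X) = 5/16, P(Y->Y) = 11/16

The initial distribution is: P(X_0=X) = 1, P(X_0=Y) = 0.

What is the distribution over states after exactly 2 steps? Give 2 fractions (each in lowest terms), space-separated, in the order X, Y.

Propagating the distribution step by step (d_{t+1} = d_t * P):
d_0 = (X=1, Y=0)
  d_1[X] = 1*3/8 + 0*5/16 = 3/8
  d_1[Y] = 1*5/8 + 0*11/16 = 5/8
d_1 = (X=3/8, Y=5/8)
  d_2[X] = 3/8*3/8 + 5/8*5/16 = 43/128
  d_2[Y] = 3/8*5/8 + 5/8*11/16 = 85/128
d_2 = (X=43/128, Y=85/128)

Answer: 43/128 85/128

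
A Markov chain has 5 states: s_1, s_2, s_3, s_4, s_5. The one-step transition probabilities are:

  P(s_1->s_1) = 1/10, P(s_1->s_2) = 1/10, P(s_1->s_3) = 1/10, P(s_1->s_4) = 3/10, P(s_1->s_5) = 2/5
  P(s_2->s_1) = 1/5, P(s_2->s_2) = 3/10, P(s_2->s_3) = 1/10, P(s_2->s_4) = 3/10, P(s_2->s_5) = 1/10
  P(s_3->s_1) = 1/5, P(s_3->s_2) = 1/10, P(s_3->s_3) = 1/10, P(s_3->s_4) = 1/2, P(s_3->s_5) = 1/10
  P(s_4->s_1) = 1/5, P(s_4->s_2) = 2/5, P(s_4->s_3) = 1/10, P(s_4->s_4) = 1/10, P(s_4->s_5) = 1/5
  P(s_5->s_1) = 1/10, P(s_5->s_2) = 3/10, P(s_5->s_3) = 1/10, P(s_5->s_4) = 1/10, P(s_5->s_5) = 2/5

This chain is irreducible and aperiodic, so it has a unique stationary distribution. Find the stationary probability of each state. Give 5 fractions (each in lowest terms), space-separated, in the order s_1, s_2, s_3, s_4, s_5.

Answer: 392/2455 1329/4910 1/10 111/491 598/2455

Derivation:
The stationary distribution satisfies pi = pi * P, i.e.:
  pi_s_1 = 1/10*pi_s_1 + 1/5*pi_s_2 + 1/5*pi_s_3 + 1/5*pi_s_4 + 1/10*pi_s_5
  pi_s_2 = 1/10*pi_s_1 + 3/10*pi_s_2 + 1/10*pi_s_3 + 2/5*pi_s_4 + 3/10*pi_s_5
  pi_s_3 = 1/10*pi_s_1 + 1/10*pi_s_2 + 1/10*pi_s_3 + 1/10*pi_s_4 + 1/10*pi_s_5
  pi_s_4 = 3/10*pi_s_1 + 3/10*pi_s_2 + 1/2*pi_s_3 + 1/10*pi_s_4 + 1/10*pi_s_5
  pi_s_5 = 2/5*pi_s_1 + 1/10*pi_s_2 + 1/10*pi_s_3 + 1/5*pi_s_4 + 2/5*pi_s_5
with normalization: pi_s_1 + pi_s_2 + pi_s_3 + pi_s_4 + pi_s_5 = 1.

Using the first 4 balance equations plus normalization, the linear system A*pi = b is:
  [-9/10, 1/5, 1/5, 1/5, 1/10] . pi = 0
  [1/10, -7/10, 1/10, 2/5, 3/10] . pi = 0
  [1/10, 1/10, -9/10, 1/10, 1/10] . pi = 0
  [3/10, 3/10, 1/2, -9/10, 1/10] . pi = 0
  [1, 1, 1, 1, 1] . pi = 1

Solving yields:
  pi_s_1 = 392/2455
  pi_s_2 = 1329/4910
  pi_s_3 = 1/10
  pi_s_4 = 111/491
  pi_s_5 = 598/2455

Verification (pi * P):
  392/2455*1/10 + 1329/4910*1/5 + 1/10*1/5 + 111/491*1/5 + 598/2455*1/10 = 392/2455 = pi_s_1  (ok)
  392/2455*1/10 + 1329/4910*3/10 + 1/10*1/10 + 111/491*2/5 + 598/2455*3/10 = 1329/4910 = pi_s_2  (ok)
  392/2455*1/10 + 1329/4910*1/10 + 1/10*1/10 + 111/491*1/10 + 598/2455*1/10 = 1/10 = pi_s_3  (ok)
  392/2455*3/10 + 1329/4910*3/10 + 1/10*1/2 + 111/491*1/10 + 598/2455*1/10 = 111/491 = pi_s_4  (ok)
  392/2455*2/5 + 1329/4910*1/10 + 1/10*1/10 + 111/491*1/5 + 598/2455*2/5 = 598/2455 = pi_s_5  (ok)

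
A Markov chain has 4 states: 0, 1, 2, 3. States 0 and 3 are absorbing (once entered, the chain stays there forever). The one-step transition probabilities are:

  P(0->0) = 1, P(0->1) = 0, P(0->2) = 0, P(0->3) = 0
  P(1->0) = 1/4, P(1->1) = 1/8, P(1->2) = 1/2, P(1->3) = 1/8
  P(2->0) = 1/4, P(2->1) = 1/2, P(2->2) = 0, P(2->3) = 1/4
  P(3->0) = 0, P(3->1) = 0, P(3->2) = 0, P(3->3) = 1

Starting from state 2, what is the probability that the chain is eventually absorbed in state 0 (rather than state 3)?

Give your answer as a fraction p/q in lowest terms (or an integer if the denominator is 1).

Let a_i = P(absorbed in 0 | start in state i).
Boundary conditions: a_0 = 1, a_3 = 0.
For each transient state i, a_i = sum_j P(i->j) * a_j:
  a_1 = 1/4*a_0 + 1/8*a_1 + 1/2*a_2 + 1/8*a_3
  a_2 = 1/4*a_0 + 1/2*a_1 + 0*a_2 + 1/4*a_3

Substituting a_0 = 1 and a_3 = 0, rearrange to (I - Q) a = r where r[i] = P(i -> 0):
  [7/8, -1/2] . (a_1, a_2) = 1/4
  [-1/2, 1] . (a_1, a_2) = 1/4

Solving yields:
  a_1 = 3/5
  a_2 = 11/20

Starting state is 2, so the absorption probability is a_2 = 11/20.

Answer: 11/20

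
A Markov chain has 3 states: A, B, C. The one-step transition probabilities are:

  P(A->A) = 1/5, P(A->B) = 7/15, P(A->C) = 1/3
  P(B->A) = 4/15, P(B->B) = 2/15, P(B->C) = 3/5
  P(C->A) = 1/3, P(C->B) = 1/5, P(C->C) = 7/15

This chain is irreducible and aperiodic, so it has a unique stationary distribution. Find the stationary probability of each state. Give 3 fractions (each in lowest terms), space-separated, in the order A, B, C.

Answer: 77/276 71/276 32/69

Derivation:
The stationary distribution satisfies pi = pi * P, i.e.:
  pi_A = 1/5*pi_A + 4/15*pi_B + 1/3*pi_C
  pi_B = 7/15*pi_A + 2/15*pi_B + 1/5*pi_C
  pi_C = 1/3*pi_A + 3/5*pi_B + 7/15*pi_C
with normalization: pi_A + pi_B + pi_C = 1.

Using the first 2 balance equations plus normalization, the linear system A*pi = b is:
  [-4/5, 4/15, 1/3] . pi = 0
  [7/15, -13/15, 1/5] . pi = 0
  [1, 1, 1] . pi = 1

Solving yields:
  pi_A = 77/276
  pi_B = 71/276
  pi_C = 32/69

Verification (pi * P):
  77/276*1/5 + 71/276*4/15 + 32/69*1/3 = 77/276 = pi_A  (ok)
  77/276*7/15 + 71/276*2/15 + 32/69*1/5 = 71/276 = pi_B  (ok)
  77/276*1/3 + 71/276*3/5 + 32/69*7/15 = 32/69 = pi_C  (ok)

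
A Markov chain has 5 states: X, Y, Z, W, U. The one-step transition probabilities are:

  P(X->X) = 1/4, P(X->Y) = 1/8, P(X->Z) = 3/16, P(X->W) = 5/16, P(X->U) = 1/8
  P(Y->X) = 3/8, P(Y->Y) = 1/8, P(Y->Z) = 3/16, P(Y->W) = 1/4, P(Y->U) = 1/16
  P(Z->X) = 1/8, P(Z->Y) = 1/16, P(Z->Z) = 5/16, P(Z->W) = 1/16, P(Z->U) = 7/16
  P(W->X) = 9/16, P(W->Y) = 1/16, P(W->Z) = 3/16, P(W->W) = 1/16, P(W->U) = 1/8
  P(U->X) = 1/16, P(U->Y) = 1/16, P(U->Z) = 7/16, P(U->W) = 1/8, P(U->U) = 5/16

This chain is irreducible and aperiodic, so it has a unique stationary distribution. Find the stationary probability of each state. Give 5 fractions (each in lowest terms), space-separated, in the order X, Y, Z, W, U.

The stationary distribution satisfies pi = pi * P, i.e.:
  pi_X = 1/4*pi_X + 3/8*pi_Y + 1/8*pi_Z + 9/16*pi_W + 1/16*pi_U
  pi_Y = 1/8*pi_X + 1/8*pi_Y + 1/16*pi_Z + 1/16*pi_W + 1/16*pi_U
  pi_Z = 3/16*pi_X + 3/16*pi_Y + 5/16*pi_Z + 3/16*pi_W + 7/16*pi_U
  pi_W = 5/16*pi_X + 1/4*pi_Y + 1/16*pi_Z + 1/16*pi_W + 1/8*pi_U
  pi_U = 1/8*pi_X + 1/16*pi_Y + 7/16*pi_Z + 1/8*pi_W + 5/16*pi_U
with normalization: pi_X + pi_Y + pi_Z + pi_W + pi_U = 1.

Using the first 4 balance equations plus normalization, the linear system A*pi = b is:
  [-3/4, 3/8, 1/8, 9/16, 1/16] . pi = 0
  [1/8, -7/8, 1/16, 1/16, 1/16] . pi = 0
  [3/16, 3/16, -11/16, 3/16, 7/16] . pi = 0
  [5/16, 1/4, 1/16, -15/16, 1/8] . pi = 0
  [1, 1, 1, 1, 1] . pi = 1

Solving yields:
  pi_X = 11429/51376
  pi_Y = 4187/51376
  pi_Z = 7401/25688
  pi_W = 591/3952
  pi_U = 13275/51376

Verification (pi * P):
  11429/51376*1/4 + 4187/51376*3/8 + 7401/25688*1/8 + 591/3952*9/16 + 13275/51376*1/16 = 11429/51376 = pi_X  (ok)
  11429/51376*1/8 + 4187/51376*1/8 + 7401/25688*1/16 + 591/3952*1/16 + 13275/51376*1/16 = 4187/51376 = pi_Y  (ok)
  11429/51376*3/16 + 4187/51376*3/16 + 7401/25688*5/16 + 591/3952*3/16 + 13275/51376*7/16 = 7401/25688 = pi_Z  (ok)
  11429/51376*5/16 + 4187/51376*1/4 + 7401/25688*1/16 + 591/3952*1/16 + 13275/51376*1/8 = 591/3952 = pi_W  (ok)
  11429/51376*1/8 + 4187/51376*1/16 + 7401/25688*7/16 + 591/3952*1/8 + 13275/51376*5/16 = 13275/51376 = pi_U  (ok)

Answer: 11429/51376 4187/51376 7401/25688 591/3952 13275/51376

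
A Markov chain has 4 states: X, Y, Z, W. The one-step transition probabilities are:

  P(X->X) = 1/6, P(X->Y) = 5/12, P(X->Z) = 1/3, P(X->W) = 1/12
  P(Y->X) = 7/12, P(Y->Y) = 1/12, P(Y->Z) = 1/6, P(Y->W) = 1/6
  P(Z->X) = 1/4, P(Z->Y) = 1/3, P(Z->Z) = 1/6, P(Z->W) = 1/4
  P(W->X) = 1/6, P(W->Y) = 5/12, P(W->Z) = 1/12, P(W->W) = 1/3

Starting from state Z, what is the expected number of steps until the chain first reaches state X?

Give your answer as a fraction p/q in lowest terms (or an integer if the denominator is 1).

Answer: 664/215

Derivation:
Let h_i = expected steps to first reach X from state i.
Boundary: h_X = 0.
First-step equations for the other states:
  h_Y = 1 + 7/12*h_X + 1/12*h_Y + 1/6*h_Z + 1/6*h_W
  h_Z = 1 + 1/4*h_X + 1/3*h_Y + 1/6*h_Z + 1/4*h_W
  h_W = 1 + 1/6*h_X + 5/12*h_Y + 1/12*h_Z + 1/3*h_W

Substituting h_X = 0 and rearranging gives the linear system (I - Q) h = 1:
  [11/12, -1/6, -1/6] . (h_Y, h_Z, h_W) = 1
  [-1/3, 5/6, -1/4] . (h_Y, h_Z, h_W) = 1
  [-5/12, -1/12, 2/3] . (h_Y, h_Z, h_W) = 1

Solving yields:
  h_Y = 484/215
  h_Z = 664/215
  h_W = 708/215

Starting state is Z, so the expected hitting time is h_Z = 664/215.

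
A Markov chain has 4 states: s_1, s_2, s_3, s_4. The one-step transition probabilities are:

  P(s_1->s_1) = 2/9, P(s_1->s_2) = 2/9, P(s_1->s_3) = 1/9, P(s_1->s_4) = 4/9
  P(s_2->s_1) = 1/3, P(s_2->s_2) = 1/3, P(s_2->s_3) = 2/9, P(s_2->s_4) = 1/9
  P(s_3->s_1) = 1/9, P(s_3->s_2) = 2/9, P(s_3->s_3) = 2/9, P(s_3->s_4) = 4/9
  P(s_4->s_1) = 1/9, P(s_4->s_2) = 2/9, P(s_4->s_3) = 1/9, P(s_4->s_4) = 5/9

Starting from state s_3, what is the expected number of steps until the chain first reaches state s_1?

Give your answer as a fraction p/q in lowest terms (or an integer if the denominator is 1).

Let h_i = expected steps to first reach s_1 from state i.
Boundary: h_s_1 = 0.
First-step equations for the other states:
  h_s_2 = 1 + 1/3*h_s_1 + 1/3*h_s_2 + 2/9*h_s_3 + 1/9*h_s_4
  h_s_3 = 1 + 1/9*h_s_1 + 2/9*h_s_2 + 2/9*h_s_3 + 4/9*h_s_4
  h_s_4 = 1 + 1/9*h_s_1 + 2/9*h_s_2 + 1/9*h_s_3 + 5/9*h_s_4

Substituting h_s_1 = 0 and rearranging gives the linear system (I - Q) h = 1:
  [2/3, -2/9, -1/9] . (h_s_2, h_s_3, h_s_4) = 1
  [-2/9, 7/9, -4/9] . (h_s_2, h_s_3, h_s_4) = 1
  [-2/9, -1/9, 4/9] . (h_s_2, h_s_3, h_s_4) = 1

Solving yields:
  h_s_2 = 9/2
  h_s_3 = 6
  h_s_4 = 6

Starting state is s_3, so the expected hitting time is h_s_3 = 6.

Answer: 6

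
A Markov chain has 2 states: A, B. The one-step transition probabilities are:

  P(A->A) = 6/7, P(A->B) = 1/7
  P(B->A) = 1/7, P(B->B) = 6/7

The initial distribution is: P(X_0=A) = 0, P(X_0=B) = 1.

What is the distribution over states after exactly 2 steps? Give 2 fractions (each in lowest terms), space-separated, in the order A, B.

Answer: 12/49 37/49

Derivation:
Propagating the distribution step by step (d_{t+1} = d_t * P):
d_0 = (A=0, B=1)
  d_1[A] = 0*6/7 + 1*1/7 = 1/7
  d_1[B] = 0*1/7 + 1*6/7 = 6/7
d_1 = (A=1/7, B=6/7)
  d_2[A] = 1/7*6/7 + 6/7*1/7 = 12/49
  d_2[B] = 1/7*1/7 + 6/7*6/7 = 37/49
d_2 = (A=12/49, B=37/49)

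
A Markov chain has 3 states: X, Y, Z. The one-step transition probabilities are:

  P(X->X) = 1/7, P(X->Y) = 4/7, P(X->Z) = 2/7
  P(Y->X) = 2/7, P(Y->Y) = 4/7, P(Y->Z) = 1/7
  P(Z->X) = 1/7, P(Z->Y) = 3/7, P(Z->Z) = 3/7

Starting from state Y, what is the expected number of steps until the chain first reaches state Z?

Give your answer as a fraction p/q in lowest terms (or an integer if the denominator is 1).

Answer: 28/5

Derivation:
Let h_i = expected steps to first reach Z from state i.
Boundary: h_Z = 0.
First-step equations for the other states:
  h_X = 1 + 1/7*h_X + 4/7*h_Y + 2/7*h_Z
  h_Y = 1 + 2/7*h_X + 4/7*h_Y + 1/7*h_Z

Substituting h_Z = 0 and rearranging gives the linear system (I - Q) h = 1:
  [6/7, -4/7] . (h_X, h_Y) = 1
  [-2/7, 3/7] . (h_X, h_Y) = 1

Solving yields:
  h_X = 49/10
  h_Y = 28/5

Starting state is Y, so the expected hitting time is h_Y = 28/5.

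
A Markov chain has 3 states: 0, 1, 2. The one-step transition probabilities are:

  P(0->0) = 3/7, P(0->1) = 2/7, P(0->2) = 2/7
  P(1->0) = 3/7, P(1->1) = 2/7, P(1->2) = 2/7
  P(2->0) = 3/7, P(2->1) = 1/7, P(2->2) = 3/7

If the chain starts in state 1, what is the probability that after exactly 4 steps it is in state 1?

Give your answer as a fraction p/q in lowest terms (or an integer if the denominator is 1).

Answer: 572/2401

Derivation:
Computing P^4 by repeated multiplication:
P^1 =
  0: [3/7, 2/7, 2/7]
  1: [3/7, 2/7, 2/7]
  2: [3/7, 1/7, 3/7]
P^2 =
  0: [3/7, 12/49, 16/49]
  1: [3/7, 12/49, 16/49]
  2: [3/7, 11/49, 17/49]
P^3 =
  0: [3/7, 82/343, 114/343]
  1: [3/7, 82/343, 114/343]
  2: [3/7, 81/343, 115/343]
P^4 =
  0: [3/7, 572/2401, 800/2401]
  1: [3/7, 572/2401, 800/2401]
  2: [3/7, 571/2401, 801/2401]

(P^4)[1 -> 1] = 572/2401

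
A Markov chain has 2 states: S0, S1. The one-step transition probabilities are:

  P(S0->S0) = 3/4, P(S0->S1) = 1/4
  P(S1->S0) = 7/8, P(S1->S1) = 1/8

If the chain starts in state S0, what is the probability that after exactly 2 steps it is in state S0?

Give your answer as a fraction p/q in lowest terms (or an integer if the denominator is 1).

Answer: 25/32

Derivation:
Computing P^2 by repeated multiplication:
P^1 =
  S0: [3/4, 1/4]
  S1: [7/8, 1/8]
P^2 =
  S0: [25/32, 7/32]
  S1: [49/64, 15/64]

(P^2)[S0 -> S0] = 25/32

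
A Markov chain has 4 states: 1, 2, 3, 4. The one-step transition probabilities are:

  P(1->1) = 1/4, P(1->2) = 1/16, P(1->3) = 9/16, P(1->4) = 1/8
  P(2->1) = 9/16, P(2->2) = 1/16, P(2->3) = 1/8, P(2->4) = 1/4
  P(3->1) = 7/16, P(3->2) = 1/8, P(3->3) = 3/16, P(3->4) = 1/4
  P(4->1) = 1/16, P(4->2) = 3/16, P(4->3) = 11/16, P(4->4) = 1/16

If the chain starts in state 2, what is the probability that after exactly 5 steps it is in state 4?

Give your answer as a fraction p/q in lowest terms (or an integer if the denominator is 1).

Answer: 46987/262144

Derivation:
Computing P^5 by repeated multiplication:
P^1 =
  1: [1/4, 1/16, 9/16, 1/8]
  2: [9/16, 1/16, 1/8, 1/4]
  3: [7/16, 1/8, 3/16, 1/4]
  4: [1/16, 3/16, 11/16, 1/16]
P^2 =
  1: [45/128, 29/256, 87/256, 25/128]
  2: [63/256, 13/128, 133/256, 17/128]
  3: [71/256, 27/256, 15/32, 19/128]
  4: [109/256, 29/256, 59/256, 59/256]
P^3 =
  1: [5/16, 443/4096, 1679/4096, 347/2048]
  2: [1451/4096, 457/4096, 87/256, 199/1024]
  3: [1405/4096, 113/1024, 1471/4096, 3/16]
  4: [1169/4096, 433/4096, 1865/4096, 629/4096]
P^4 =
  1: [10777/32768, 7163/65536, 25077/65536, 5871/32768]
  2: [20457/65536, 885/8192, 26905/65536, 5547/32768]
  3: [20753/65536, 7103/65536, 13205/32768, 5635/32768]
  4: [22257/65536, 7219/65536, 23901/65536, 12159/65536]
P^5 =
  1: [84491/262144, 114097/1048576, 412705/1048576, 91905/524288]
  2: [344977/1048576, 114629/1048576, 200511/524288, 46987/262144]
  3: [343079/1048576, 57243/524288, 404183/1048576, 46707/262144]
  4: [333465/1048576, 113755/1048576, 420203/1048576, 181153/1048576]

(P^5)[2 -> 4] = 46987/262144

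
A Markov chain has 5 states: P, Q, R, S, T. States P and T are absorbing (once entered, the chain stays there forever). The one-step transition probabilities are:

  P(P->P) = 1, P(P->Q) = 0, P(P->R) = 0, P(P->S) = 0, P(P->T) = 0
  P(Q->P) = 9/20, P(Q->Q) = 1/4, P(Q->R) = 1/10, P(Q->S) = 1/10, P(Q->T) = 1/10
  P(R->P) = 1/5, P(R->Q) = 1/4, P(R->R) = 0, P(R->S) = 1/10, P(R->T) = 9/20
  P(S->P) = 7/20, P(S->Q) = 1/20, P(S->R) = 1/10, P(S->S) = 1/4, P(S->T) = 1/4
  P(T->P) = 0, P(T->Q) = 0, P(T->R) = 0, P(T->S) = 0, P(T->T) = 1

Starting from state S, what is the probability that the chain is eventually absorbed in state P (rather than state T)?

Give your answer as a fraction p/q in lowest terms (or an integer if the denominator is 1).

Let a_i = P(absorbed in P | start in state i).
Boundary conditions: a_P = 1, a_T = 0.
For each transient state i, a_i = sum_j P(i->j) * a_j:
  a_Q = 9/20*a_P + 1/4*a_Q + 1/10*a_R + 1/10*a_S + 1/10*a_T
  a_R = 1/5*a_P + 1/4*a_Q + 0*a_R + 1/10*a_S + 9/20*a_T
  a_S = 7/20*a_P + 1/20*a_Q + 1/10*a_R + 1/4*a_S + 1/4*a_T

Substituting a_P = 1 and a_T = 0, rearrange to (I - Q) a = r where r[i] = P(i -> P):
  [3/4, -1/10, -1/10] . (a_Q, a_R, a_S) = 9/20
  [-1/4, 1, -1/10] . (a_Q, a_R, a_S) = 1/5
  [-1/20, -1/10, 3/4] . (a_Q, a_R, a_S) = 7/20

Solving yields:
  a_Q = 1554/2113
  a_R = 1865/4226
  a_S = 1214/2113

Starting state is S, so the absorption probability is a_S = 1214/2113.

Answer: 1214/2113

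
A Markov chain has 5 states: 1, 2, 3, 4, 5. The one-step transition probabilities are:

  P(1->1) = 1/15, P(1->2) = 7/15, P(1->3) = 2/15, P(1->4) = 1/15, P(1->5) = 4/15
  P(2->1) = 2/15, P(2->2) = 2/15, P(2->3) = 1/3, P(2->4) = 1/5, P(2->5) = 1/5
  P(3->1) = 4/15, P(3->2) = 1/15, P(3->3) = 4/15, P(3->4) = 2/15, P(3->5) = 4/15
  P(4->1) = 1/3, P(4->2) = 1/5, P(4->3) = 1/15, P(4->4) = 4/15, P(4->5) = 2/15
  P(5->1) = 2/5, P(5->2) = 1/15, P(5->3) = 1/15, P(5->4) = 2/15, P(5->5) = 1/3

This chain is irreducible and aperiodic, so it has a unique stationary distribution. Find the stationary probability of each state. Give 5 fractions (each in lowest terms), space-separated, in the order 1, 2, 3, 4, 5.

Answer: 565/2386 4639/23860 8011/47720 3593/23860 2389/9544

Derivation:
The stationary distribution satisfies pi = pi * P, i.e.:
  pi_1 = 1/15*pi_1 + 2/15*pi_2 + 4/15*pi_3 + 1/3*pi_4 + 2/5*pi_5
  pi_2 = 7/15*pi_1 + 2/15*pi_2 + 1/15*pi_3 + 1/5*pi_4 + 1/15*pi_5
  pi_3 = 2/15*pi_1 + 1/3*pi_2 + 4/15*pi_3 + 1/15*pi_4 + 1/15*pi_5
  pi_4 = 1/15*pi_1 + 1/5*pi_2 + 2/15*pi_3 + 4/15*pi_4 + 2/15*pi_5
  pi_5 = 4/15*pi_1 + 1/5*pi_2 + 4/15*pi_3 + 2/15*pi_4 + 1/3*pi_5
with normalization: pi_1 + pi_2 + pi_3 + pi_4 + pi_5 = 1.

Using the first 4 balance equations plus normalization, the linear system A*pi = b is:
  [-14/15, 2/15, 4/15, 1/3, 2/5] . pi = 0
  [7/15, -13/15, 1/15, 1/5, 1/15] . pi = 0
  [2/15, 1/3, -11/15, 1/15, 1/15] . pi = 0
  [1/15, 1/5, 2/15, -11/15, 2/15] . pi = 0
  [1, 1, 1, 1, 1] . pi = 1

Solving yields:
  pi_1 = 565/2386
  pi_2 = 4639/23860
  pi_3 = 8011/47720
  pi_4 = 3593/23860
  pi_5 = 2389/9544

Verification (pi * P):
  565/2386*1/15 + 4639/23860*2/15 + 8011/47720*4/15 + 3593/23860*1/3 + 2389/9544*2/5 = 565/2386 = pi_1  (ok)
  565/2386*7/15 + 4639/23860*2/15 + 8011/47720*1/15 + 3593/23860*1/5 + 2389/9544*1/15 = 4639/23860 = pi_2  (ok)
  565/2386*2/15 + 4639/23860*1/3 + 8011/47720*4/15 + 3593/23860*1/15 + 2389/9544*1/15 = 8011/47720 = pi_3  (ok)
  565/2386*1/15 + 4639/23860*1/5 + 8011/47720*2/15 + 3593/23860*4/15 + 2389/9544*2/15 = 3593/23860 = pi_4  (ok)
  565/2386*4/15 + 4639/23860*1/5 + 8011/47720*4/15 + 3593/23860*2/15 + 2389/9544*1/3 = 2389/9544 = pi_5  (ok)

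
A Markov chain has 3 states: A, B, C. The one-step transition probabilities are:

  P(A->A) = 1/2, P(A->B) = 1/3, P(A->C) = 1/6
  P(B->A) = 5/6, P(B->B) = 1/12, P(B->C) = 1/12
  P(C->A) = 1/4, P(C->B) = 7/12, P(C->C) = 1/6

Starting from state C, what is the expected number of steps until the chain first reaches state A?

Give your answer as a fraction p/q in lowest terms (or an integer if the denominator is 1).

Let h_i = expected steps to first reach A from state i.
Boundary: h_A = 0.
First-step equations for the other states:
  h_B = 1 + 5/6*h_A + 1/12*h_B + 1/12*h_C
  h_C = 1 + 1/4*h_A + 7/12*h_B + 1/6*h_C

Substituting h_A = 0 and rearranging gives the linear system (I - Q) h = 1:
  [11/12, -1/12] . (h_B, h_C) = 1
  [-7/12, 5/6] . (h_B, h_C) = 1

Solving yields:
  h_B = 132/103
  h_C = 216/103

Starting state is C, so the expected hitting time is h_C = 216/103.

Answer: 216/103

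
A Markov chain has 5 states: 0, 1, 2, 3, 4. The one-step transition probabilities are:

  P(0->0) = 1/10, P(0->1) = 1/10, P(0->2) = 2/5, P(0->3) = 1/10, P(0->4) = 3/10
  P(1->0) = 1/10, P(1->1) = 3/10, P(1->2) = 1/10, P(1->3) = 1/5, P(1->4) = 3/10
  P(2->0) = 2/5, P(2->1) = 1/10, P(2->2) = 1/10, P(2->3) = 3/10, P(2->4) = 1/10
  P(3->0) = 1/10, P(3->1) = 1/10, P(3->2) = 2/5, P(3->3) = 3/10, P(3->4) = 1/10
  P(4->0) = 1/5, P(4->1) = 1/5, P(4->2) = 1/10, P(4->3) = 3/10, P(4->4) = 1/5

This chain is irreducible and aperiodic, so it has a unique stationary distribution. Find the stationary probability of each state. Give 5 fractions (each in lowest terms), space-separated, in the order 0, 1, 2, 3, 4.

The stationary distribution satisfies pi = pi * P, i.e.:
  pi_0 = 1/10*pi_0 + 1/10*pi_1 + 2/5*pi_2 + 1/10*pi_3 + 1/5*pi_4
  pi_1 = 1/10*pi_0 + 3/10*pi_1 + 1/10*pi_2 + 1/10*pi_3 + 1/5*pi_4
  pi_2 = 2/5*pi_0 + 1/10*pi_1 + 1/10*pi_2 + 2/5*pi_3 + 1/10*pi_4
  pi_3 = 1/10*pi_0 + 1/5*pi_1 + 3/10*pi_2 + 3/10*pi_3 + 3/10*pi_4
  pi_4 = 3/10*pi_0 + 3/10*pi_1 + 1/10*pi_2 + 1/10*pi_3 + 1/5*pi_4
with normalization: pi_0 + pi_1 + pi_2 + pi_3 + pi_4 = 1.

Using the first 4 balance equations plus normalization, the linear system A*pi = b is:
  [-9/10, 1/10, 2/5, 1/10, 1/5] . pi = 0
  [1/10, -7/10, 1/10, 1/10, 1/5] . pi = 0
  [2/5, 1/10, -9/10, 2/5, 1/10] . pi = 0
  [1/10, 1/5, 3/10, -7/10, 3/10] . pi = 0
  [1, 1, 1, 1, 1] . pi = 1

Solving yields:
  pi_0 = 850/4527
  pi_1 = 671/4527
  pi_2 = 116/503
  pi_3 = 1121/4527
  pi_4 = 841/4527

Verification (pi * P):
  850/4527*1/10 + 671/4527*1/10 + 116/503*2/5 + 1121/4527*1/10 + 841/4527*1/5 = 850/4527 = pi_0  (ok)
  850/4527*1/10 + 671/4527*3/10 + 116/503*1/10 + 1121/4527*1/10 + 841/4527*1/5 = 671/4527 = pi_1  (ok)
  850/4527*2/5 + 671/4527*1/10 + 116/503*1/10 + 1121/4527*2/5 + 841/4527*1/10 = 116/503 = pi_2  (ok)
  850/4527*1/10 + 671/4527*1/5 + 116/503*3/10 + 1121/4527*3/10 + 841/4527*3/10 = 1121/4527 = pi_3  (ok)
  850/4527*3/10 + 671/4527*3/10 + 116/503*1/10 + 1121/4527*1/10 + 841/4527*1/5 = 841/4527 = pi_4  (ok)

Answer: 850/4527 671/4527 116/503 1121/4527 841/4527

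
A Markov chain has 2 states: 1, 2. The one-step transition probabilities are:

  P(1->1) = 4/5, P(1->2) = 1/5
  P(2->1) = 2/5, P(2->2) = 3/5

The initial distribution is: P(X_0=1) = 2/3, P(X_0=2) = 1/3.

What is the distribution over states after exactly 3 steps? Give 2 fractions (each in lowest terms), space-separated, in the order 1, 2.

Propagating the distribution step by step (d_{t+1} = d_t * P):
d_0 = (1=2/3, 2=1/3)
  d_1[1] = 2/3*4/5 + 1/3*2/5 = 2/3
  d_1[2] = 2/3*1/5 + 1/3*3/5 = 1/3
d_1 = (1=2/3, 2=1/3)
  d_2[1] = 2/3*4/5 + 1/3*2/5 = 2/3
  d_2[2] = 2/3*1/5 + 1/3*3/5 = 1/3
d_2 = (1=2/3, 2=1/3)
  d_3[1] = 2/3*4/5 + 1/3*2/5 = 2/3
  d_3[2] = 2/3*1/5 + 1/3*3/5 = 1/3
d_3 = (1=2/3, 2=1/3)

Answer: 2/3 1/3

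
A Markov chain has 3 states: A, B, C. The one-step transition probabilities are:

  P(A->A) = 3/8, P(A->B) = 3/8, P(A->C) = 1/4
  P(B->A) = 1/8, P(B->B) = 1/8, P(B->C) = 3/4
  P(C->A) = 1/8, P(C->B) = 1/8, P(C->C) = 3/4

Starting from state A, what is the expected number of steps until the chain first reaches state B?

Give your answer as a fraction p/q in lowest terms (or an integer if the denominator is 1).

Answer: 4

Derivation:
Let h_i = expected steps to first reach B from state i.
Boundary: h_B = 0.
First-step equations for the other states:
  h_A = 1 + 3/8*h_A + 3/8*h_B + 1/4*h_C
  h_C = 1 + 1/8*h_A + 1/8*h_B + 3/4*h_C

Substituting h_B = 0 and rearranging gives the linear system (I - Q) h = 1:
  [5/8, -1/4] . (h_A, h_C) = 1
  [-1/8, 1/4] . (h_A, h_C) = 1

Solving yields:
  h_A = 4
  h_C = 6

Starting state is A, so the expected hitting time is h_A = 4.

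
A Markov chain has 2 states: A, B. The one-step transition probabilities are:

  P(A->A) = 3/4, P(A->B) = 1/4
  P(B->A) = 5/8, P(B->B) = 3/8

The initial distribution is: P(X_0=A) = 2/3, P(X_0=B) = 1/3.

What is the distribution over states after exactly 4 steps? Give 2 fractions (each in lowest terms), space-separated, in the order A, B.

Answer: 8777/12288 3511/12288

Derivation:
Propagating the distribution step by step (d_{t+1} = d_t * P):
d_0 = (A=2/3, B=1/3)
  d_1[A] = 2/3*3/4 + 1/3*5/8 = 17/24
  d_1[B] = 2/3*1/4 + 1/3*3/8 = 7/24
d_1 = (A=17/24, B=7/24)
  d_2[A] = 17/24*3/4 + 7/24*5/8 = 137/192
  d_2[B] = 17/24*1/4 + 7/24*3/8 = 55/192
d_2 = (A=137/192, B=55/192)
  d_3[A] = 137/192*3/4 + 55/192*5/8 = 1097/1536
  d_3[B] = 137/192*1/4 + 55/192*3/8 = 439/1536
d_3 = (A=1097/1536, B=439/1536)
  d_4[A] = 1097/1536*3/4 + 439/1536*5/8 = 8777/12288
  d_4[B] = 1097/1536*1/4 + 439/1536*3/8 = 3511/12288
d_4 = (A=8777/12288, B=3511/12288)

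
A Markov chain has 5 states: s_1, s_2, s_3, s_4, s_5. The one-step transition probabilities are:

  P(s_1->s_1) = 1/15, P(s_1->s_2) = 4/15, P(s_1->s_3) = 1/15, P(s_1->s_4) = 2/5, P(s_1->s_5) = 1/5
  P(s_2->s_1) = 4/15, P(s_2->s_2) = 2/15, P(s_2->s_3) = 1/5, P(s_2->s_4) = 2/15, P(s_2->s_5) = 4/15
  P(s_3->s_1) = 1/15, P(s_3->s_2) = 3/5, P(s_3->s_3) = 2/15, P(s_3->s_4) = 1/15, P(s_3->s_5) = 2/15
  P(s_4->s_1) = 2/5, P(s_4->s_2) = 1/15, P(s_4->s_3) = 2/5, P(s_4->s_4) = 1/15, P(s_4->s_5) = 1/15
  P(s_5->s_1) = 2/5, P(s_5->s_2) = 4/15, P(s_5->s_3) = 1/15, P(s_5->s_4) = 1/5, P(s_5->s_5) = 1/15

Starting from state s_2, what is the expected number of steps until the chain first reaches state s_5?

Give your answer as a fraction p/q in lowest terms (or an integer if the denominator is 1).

Let h_i = expected steps to first reach s_5 from state i.
Boundary: h_s_5 = 0.
First-step equations for the other states:
  h_s_1 = 1 + 1/15*h_s_1 + 4/15*h_s_2 + 1/15*h_s_3 + 2/5*h_s_4 + 1/5*h_s_5
  h_s_2 = 1 + 4/15*h_s_1 + 2/15*h_s_2 + 1/5*h_s_3 + 2/15*h_s_4 + 4/15*h_s_5
  h_s_3 = 1 + 1/15*h_s_1 + 3/5*h_s_2 + 2/15*h_s_3 + 1/15*h_s_4 + 2/15*h_s_5
  h_s_4 = 1 + 2/5*h_s_1 + 1/15*h_s_2 + 2/5*h_s_3 + 1/15*h_s_4 + 1/15*h_s_5

Substituting h_s_5 = 0 and rearranging gives the linear system (I - Q) h = 1:
  [14/15, -4/15, -1/15, -2/5] . (h_s_1, h_s_2, h_s_3, h_s_4) = 1
  [-4/15, 13/15, -1/5, -2/15] . (h_s_1, h_s_2, h_s_3, h_s_4) = 1
  [-1/15, -3/5, 13/15, -1/15] . (h_s_1, h_s_2, h_s_3, h_s_4) = 1
  [-2/5, -1/15, -2/5, 14/15] . (h_s_1, h_s_2, h_s_3, h_s_4) = 1

Solving yields:
  h_s_1 = 2715/482
  h_s_2 = 3725/723
  h_s_3 = 4075/723
  h_s_4 = 9065/1446

Starting state is s_2, so the expected hitting time is h_s_2 = 3725/723.

Answer: 3725/723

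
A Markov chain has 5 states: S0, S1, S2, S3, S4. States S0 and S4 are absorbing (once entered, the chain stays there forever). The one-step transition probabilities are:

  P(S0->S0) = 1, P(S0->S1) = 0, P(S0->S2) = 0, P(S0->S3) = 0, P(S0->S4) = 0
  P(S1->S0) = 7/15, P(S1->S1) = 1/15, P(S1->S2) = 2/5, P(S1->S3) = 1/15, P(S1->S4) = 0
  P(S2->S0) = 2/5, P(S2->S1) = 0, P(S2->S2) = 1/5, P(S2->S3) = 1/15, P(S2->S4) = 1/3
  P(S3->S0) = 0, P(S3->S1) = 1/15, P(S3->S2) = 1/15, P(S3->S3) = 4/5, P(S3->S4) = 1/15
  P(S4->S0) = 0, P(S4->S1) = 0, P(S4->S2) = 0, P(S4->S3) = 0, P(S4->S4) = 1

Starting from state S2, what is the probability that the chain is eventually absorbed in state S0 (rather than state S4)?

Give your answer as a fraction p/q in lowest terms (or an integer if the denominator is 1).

Answer: 253/472

Derivation:
Let a_i = P(absorbed in S0 | start in state i).
Boundary conditions: a_S0 = 1, a_S4 = 0.
For each transient state i, a_i = sum_j P(i->j) * a_j:
  a_S1 = 7/15*a_S0 + 1/15*a_S1 + 2/5*a_S2 + 1/15*a_S3 + 0*a_S4
  a_S2 = 2/5*a_S0 + 0*a_S1 + 1/5*a_S2 + 1/15*a_S3 + 1/3*a_S4
  a_S3 = 0*a_S0 + 1/15*a_S1 + 1/15*a_S2 + 4/5*a_S3 + 1/15*a_S4

Substituting a_S0 = 1 and a_S4 = 0, rearrange to (I - Q) a = r where r[i] = P(i -> S0):
  [14/15, -2/5, -1/15] . (a_S1, a_S2, a_S3) = 7/15
  [0, 4/5, -1/15] . (a_S1, a_S2, a_S3) = 2/5
  [-1/15, -1/15, 1/5] . (a_S1, a_S2, a_S3) = 0

Solving yields:
  a_S1 = 359/472
  a_S2 = 253/472
  a_S3 = 51/118

Starting state is S2, so the absorption probability is a_S2 = 253/472.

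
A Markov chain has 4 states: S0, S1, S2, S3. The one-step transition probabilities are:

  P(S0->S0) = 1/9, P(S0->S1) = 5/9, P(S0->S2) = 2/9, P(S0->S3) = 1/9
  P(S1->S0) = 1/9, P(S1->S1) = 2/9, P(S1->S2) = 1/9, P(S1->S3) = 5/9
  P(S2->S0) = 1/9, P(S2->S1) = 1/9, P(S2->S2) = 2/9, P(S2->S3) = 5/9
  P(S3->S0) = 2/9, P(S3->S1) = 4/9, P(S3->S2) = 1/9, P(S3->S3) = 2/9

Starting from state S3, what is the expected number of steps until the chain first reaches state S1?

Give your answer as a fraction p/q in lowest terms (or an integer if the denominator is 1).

Let h_i = expected steps to first reach S1 from state i.
Boundary: h_S1 = 0.
First-step equations for the other states:
  h_S0 = 1 + 1/9*h_S0 + 5/9*h_S1 + 2/9*h_S2 + 1/9*h_S3
  h_S2 = 1 + 1/9*h_S0 + 1/9*h_S1 + 2/9*h_S2 + 5/9*h_S3
  h_S3 = 1 + 2/9*h_S0 + 4/9*h_S1 + 1/9*h_S2 + 2/9*h_S3

Substituting h_S1 = 0 and rearranging gives the linear system (I - Q) h = 1:
  [8/9, -2/9, -1/9] . (h_S0, h_S2, h_S3) = 1
  [-1/9, 7/9, -5/9] . (h_S0, h_S2, h_S3) = 1
  [-2/9, -1/9, 7/9] . (h_S0, h_S2, h_S3) = 1

Solving yields:
  h_S0 = 228/101
  h_S2 = 336/101
  h_S3 = 243/101

Starting state is S3, so the expected hitting time is h_S3 = 243/101.

Answer: 243/101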